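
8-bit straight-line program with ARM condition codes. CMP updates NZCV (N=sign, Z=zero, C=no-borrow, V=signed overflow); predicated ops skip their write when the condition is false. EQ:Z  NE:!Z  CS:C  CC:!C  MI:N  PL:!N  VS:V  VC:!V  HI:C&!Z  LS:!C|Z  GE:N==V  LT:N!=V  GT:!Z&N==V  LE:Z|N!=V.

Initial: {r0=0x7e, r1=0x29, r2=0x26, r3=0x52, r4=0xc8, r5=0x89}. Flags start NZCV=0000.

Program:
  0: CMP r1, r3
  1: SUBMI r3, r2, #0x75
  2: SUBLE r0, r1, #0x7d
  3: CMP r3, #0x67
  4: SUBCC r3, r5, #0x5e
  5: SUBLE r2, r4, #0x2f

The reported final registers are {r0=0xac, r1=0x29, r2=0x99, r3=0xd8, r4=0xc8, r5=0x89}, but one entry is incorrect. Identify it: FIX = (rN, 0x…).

FIX = (r3, 0xb1)

0: ✓ CMP  NZCV=1000
1: ✓ SUBMI  r3←0xb1
2: ✓ SUBLE  r0←0xac
3: ✓ CMP  NZCV=0011
4: · SUBCC
5: ✓ SUBLE  r2←0x99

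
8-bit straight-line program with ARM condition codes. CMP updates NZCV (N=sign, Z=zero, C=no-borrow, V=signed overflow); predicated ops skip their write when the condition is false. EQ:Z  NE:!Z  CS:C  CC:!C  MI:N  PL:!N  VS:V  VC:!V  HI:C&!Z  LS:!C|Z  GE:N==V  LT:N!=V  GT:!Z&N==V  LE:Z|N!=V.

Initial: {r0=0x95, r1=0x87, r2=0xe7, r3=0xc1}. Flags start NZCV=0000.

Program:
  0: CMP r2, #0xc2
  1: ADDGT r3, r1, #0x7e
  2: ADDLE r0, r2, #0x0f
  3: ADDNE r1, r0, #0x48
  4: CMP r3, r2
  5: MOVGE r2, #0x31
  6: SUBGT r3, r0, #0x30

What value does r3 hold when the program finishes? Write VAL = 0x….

VAL = 0x65

0: ✓ CMP  NZCV=0010
1: ✓ ADDGT  r3←0x05
2: · ADDLE
3: ✓ ADDNE  r1←0xdd
4: ✓ CMP  NZCV=0000
5: ✓ MOVGE  r2←0x31
6: ✓ SUBGT  r3←0x65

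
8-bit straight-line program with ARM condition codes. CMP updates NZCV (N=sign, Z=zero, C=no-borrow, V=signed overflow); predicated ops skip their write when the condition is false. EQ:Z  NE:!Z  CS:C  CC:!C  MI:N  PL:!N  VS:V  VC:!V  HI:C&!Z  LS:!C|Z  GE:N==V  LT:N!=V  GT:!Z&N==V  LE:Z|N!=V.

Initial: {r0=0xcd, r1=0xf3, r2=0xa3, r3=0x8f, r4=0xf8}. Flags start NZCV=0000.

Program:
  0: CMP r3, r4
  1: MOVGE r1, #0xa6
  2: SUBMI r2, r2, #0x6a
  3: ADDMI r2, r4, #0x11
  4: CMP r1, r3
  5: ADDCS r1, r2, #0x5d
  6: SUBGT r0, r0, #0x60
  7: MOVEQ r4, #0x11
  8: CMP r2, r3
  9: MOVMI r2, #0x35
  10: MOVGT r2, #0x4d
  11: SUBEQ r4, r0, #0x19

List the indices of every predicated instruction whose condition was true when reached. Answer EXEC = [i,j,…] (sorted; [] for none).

[0] flags=1000 → (cmp)
[1] flags=1000 GE?F → skip
[2] flags=1000 MI?T → r2=0x39
[3] flags=1000 MI?T → r2=0x09
[4] flags=0010 → (cmp)
[5] flags=0010 CS?T → r1=0x66
[6] flags=0010 GT?T → r0=0x6d
[7] flags=0010 EQ?F → skip
[8] flags=0000 → (cmp)
[9] flags=0000 MI?F → skip
[10] flags=0000 GT?T → r2=0x4d
[11] flags=0000 EQ?F → skip

EXEC = [2,3,5,6,10]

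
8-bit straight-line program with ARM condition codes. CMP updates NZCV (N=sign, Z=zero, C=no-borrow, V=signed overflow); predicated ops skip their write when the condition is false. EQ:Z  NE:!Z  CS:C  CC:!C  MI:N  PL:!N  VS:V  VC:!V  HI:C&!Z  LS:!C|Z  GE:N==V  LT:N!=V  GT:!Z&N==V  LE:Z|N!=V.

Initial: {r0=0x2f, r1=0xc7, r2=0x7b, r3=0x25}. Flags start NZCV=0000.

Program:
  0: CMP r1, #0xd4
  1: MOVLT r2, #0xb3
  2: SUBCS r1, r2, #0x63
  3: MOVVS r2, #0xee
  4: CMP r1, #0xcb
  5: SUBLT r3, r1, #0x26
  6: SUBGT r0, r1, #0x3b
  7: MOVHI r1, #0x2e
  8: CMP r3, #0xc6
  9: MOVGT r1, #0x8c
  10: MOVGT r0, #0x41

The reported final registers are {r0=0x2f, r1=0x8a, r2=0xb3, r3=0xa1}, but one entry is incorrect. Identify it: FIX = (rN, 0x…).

FIX = (r1, 0xc7)

0: ✓ CMP  NZCV=1000
1: ✓ MOVLT  r2←0xb3
2: · SUBCS
3: · MOVVS
4: ✓ CMP  NZCV=1000
5: ✓ SUBLT  r3←0xa1
6: · SUBGT
7: · MOVHI
8: ✓ CMP  NZCV=1000
9: · MOVGT
10: · MOVGT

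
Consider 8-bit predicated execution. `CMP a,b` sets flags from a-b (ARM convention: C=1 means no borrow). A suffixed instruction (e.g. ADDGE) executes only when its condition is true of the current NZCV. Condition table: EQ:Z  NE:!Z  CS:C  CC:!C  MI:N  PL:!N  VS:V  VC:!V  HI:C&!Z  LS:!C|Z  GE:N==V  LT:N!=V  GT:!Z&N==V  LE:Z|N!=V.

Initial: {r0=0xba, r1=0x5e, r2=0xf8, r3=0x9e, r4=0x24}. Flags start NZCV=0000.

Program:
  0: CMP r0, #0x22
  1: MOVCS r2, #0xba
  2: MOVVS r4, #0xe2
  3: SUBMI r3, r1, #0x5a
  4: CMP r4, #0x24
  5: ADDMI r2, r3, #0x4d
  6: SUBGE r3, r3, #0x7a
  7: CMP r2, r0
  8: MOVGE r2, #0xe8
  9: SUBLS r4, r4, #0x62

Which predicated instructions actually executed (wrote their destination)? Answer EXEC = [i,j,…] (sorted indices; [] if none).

EXEC = [1,3,6,8,9]

0: ✓ CMP  NZCV=1010
1: ✓ MOVCS  r2←0xba
2: · MOVVS
3: ✓ SUBMI  r3←0x04
4: ✓ CMP  NZCV=0110
5: · ADDMI
6: ✓ SUBGE  r3←0x8a
7: ✓ CMP  NZCV=0110
8: ✓ MOVGE  r2←0xe8
9: ✓ SUBLS  r4←0xc2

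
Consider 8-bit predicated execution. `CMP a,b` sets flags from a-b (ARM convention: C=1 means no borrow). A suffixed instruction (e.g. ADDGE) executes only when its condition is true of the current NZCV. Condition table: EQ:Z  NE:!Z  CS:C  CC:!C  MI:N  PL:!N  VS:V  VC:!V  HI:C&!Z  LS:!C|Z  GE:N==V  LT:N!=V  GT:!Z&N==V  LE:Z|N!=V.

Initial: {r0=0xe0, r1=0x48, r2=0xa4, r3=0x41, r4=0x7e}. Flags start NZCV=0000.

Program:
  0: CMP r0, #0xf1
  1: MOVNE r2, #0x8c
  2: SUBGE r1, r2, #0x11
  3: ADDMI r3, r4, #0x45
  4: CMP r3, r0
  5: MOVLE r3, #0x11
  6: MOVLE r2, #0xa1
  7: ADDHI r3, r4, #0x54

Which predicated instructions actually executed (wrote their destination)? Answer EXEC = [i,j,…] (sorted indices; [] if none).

[0] flags=1000 → (cmp)
[1] flags=1000 NE?T → r2=0x8c
[2] flags=1000 GE?F → skip
[3] flags=1000 MI?T → r3=0xc3
[4] flags=1000 → (cmp)
[5] flags=1000 LE?T → r3=0x11
[6] flags=1000 LE?T → r2=0xa1
[7] flags=1000 HI?F → skip

EXEC = [1,3,5,6]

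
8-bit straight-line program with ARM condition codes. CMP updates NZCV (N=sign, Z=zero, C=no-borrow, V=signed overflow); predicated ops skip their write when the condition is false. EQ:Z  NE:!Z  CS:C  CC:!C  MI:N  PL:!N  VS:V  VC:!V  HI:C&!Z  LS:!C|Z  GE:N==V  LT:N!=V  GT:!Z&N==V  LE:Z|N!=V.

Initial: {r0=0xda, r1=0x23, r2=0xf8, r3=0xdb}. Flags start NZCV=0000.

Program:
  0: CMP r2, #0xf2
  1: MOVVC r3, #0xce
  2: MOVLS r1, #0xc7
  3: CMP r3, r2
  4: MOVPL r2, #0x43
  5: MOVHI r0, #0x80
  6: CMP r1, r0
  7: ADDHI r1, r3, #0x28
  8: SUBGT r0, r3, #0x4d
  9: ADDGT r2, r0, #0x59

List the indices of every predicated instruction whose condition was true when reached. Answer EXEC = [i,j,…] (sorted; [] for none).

EXEC = [1,8,9]

[0] flags=0010 → (cmp)
[1] flags=0010 VC?T → r3=0xce
[2] flags=0010 LS?F → skip
[3] flags=1000 → (cmp)
[4] flags=1000 PL?F → skip
[5] flags=1000 HI?F → skip
[6] flags=0000 → (cmp)
[7] flags=0000 HI?F → skip
[8] flags=0000 GT?T → r0=0x81
[9] flags=0000 GT?T → r2=0xda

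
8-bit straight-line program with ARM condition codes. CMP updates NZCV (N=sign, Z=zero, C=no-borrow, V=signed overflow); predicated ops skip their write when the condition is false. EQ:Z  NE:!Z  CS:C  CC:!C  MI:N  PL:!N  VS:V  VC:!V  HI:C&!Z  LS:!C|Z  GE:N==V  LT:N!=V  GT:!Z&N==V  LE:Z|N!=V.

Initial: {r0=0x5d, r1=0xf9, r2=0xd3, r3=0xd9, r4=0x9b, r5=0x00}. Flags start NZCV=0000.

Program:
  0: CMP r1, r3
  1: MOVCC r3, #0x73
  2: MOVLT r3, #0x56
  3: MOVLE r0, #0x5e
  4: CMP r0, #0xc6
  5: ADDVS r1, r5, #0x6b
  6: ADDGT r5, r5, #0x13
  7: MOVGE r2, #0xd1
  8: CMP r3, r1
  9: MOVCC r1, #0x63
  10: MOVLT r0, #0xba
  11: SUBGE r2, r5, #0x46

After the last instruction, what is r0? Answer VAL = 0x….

VAL = 0xba

0: ✓ CMP  NZCV=0010
1: · MOVCC
2: · MOVLT
3: · MOVLE
4: ✓ CMP  NZCV=1001
5: ✓ ADDVS  r1←0x6b
6: ✓ ADDGT  r5←0x13
7: ✓ MOVGE  r2←0xd1
8: ✓ CMP  NZCV=0011
9: · MOVCC
10: ✓ MOVLT  r0←0xba
11: · SUBGE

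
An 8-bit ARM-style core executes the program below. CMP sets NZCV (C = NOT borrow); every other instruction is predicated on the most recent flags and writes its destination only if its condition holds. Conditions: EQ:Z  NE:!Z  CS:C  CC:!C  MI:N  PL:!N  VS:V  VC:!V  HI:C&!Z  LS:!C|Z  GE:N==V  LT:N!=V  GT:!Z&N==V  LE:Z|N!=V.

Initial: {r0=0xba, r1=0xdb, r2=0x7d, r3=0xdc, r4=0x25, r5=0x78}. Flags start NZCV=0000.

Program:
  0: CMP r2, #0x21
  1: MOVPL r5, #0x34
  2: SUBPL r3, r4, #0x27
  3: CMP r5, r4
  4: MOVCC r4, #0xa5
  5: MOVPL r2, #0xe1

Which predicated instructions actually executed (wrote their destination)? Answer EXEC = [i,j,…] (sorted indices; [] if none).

[0] flags=0010 → (cmp)
[1] flags=0010 PL?T → r5=0x34
[2] flags=0010 PL?T → r3=0xfe
[3] flags=0010 → (cmp)
[4] flags=0010 CC?F → skip
[5] flags=0010 PL?T → r2=0xe1

EXEC = [1,2,5]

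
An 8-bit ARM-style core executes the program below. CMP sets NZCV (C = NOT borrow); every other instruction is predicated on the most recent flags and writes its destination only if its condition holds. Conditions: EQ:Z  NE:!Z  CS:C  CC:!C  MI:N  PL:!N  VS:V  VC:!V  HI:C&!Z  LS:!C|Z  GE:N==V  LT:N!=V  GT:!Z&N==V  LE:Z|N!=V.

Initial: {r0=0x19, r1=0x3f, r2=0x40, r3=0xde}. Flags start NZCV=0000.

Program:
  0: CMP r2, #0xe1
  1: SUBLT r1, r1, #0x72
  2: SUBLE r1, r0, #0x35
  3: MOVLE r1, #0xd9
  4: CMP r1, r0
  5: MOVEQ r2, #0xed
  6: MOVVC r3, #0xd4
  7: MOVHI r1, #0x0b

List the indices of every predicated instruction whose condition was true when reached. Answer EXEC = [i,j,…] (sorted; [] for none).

0: ✓ CMP  NZCV=0000
1: · SUBLT
2: · SUBLE
3: · MOVLE
4: ✓ CMP  NZCV=0010
5: · MOVEQ
6: ✓ MOVVC  r3←0xd4
7: ✓ MOVHI  r1←0x0b

EXEC = [6,7]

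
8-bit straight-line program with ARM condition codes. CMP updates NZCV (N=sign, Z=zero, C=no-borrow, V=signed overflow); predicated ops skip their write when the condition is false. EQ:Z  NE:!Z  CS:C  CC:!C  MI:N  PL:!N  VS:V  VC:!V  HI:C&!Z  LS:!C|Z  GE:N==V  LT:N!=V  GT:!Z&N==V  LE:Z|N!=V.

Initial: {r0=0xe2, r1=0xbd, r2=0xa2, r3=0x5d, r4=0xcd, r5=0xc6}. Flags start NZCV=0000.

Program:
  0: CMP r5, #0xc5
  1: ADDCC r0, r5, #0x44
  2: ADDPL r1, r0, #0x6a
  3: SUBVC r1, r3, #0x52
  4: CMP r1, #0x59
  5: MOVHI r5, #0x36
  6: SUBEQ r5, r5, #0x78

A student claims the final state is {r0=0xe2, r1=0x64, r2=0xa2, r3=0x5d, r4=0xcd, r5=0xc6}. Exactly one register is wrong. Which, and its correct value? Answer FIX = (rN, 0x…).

FIX = (r1, 0x0b)

0: ✓ CMP  NZCV=0010
1: · ADDCC
2: ✓ ADDPL  r1←0x4c
3: ✓ SUBVC  r1←0x0b
4: ✓ CMP  NZCV=1000
5: · MOVHI
6: · SUBEQ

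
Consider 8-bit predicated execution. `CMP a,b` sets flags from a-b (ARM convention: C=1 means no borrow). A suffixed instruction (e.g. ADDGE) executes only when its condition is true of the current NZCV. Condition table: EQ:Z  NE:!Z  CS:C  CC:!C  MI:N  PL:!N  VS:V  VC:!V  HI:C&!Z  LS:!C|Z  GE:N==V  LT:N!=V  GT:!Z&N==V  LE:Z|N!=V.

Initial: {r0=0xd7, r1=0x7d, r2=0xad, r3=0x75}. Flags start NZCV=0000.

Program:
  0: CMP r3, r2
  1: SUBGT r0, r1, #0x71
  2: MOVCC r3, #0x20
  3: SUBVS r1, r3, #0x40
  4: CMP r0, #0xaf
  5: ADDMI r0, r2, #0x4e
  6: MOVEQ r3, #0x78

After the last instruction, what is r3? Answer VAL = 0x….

VAL = 0x20

0: ✓ CMP  NZCV=1001
1: ✓ SUBGT  r0←0x0c
2: ✓ MOVCC  r3←0x20
3: ✓ SUBVS  r1←0xe0
4: ✓ CMP  NZCV=0000
5: · ADDMI
6: · MOVEQ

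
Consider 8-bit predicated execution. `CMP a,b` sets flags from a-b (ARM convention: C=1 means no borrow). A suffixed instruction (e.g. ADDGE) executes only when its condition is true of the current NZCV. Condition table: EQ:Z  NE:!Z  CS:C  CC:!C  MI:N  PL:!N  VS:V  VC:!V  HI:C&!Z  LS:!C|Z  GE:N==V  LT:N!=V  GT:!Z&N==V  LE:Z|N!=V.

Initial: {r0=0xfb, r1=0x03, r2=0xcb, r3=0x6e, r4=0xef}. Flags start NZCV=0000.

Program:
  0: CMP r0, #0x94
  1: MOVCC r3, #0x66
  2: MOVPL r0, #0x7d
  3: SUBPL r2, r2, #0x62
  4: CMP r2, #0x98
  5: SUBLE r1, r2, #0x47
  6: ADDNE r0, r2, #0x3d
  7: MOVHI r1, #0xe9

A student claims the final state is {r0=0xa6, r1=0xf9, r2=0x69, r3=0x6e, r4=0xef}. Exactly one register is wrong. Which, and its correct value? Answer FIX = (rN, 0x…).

FIX = (r1, 0x03)

[0] flags=0010 → (cmp)
[1] flags=0010 CC?F → skip
[2] flags=0010 PL?T → r0=0x7d
[3] flags=0010 PL?T → r2=0x69
[4] flags=1001 → (cmp)
[5] flags=1001 LE?F → skip
[6] flags=1001 NE?T → r0=0xa6
[7] flags=1001 HI?F → skip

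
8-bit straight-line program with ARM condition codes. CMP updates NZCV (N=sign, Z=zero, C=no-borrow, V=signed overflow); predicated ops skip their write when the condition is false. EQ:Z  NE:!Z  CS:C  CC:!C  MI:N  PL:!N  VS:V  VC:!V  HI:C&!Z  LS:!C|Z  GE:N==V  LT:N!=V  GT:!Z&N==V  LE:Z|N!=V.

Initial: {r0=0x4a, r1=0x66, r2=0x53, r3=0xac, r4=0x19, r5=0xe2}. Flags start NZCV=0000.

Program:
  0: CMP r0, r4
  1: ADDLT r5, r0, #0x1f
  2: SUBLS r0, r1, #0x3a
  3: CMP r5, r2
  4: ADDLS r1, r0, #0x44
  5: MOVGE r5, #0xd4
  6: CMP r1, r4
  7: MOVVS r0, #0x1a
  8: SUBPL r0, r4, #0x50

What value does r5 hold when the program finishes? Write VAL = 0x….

0: ✓ CMP  NZCV=0010
1: · ADDLT
2: · SUBLS
3: ✓ CMP  NZCV=1010
4: · ADDLS
5: · MOVGE
6: ✓ CMP  NZCV=0010
7: · MOVVS
8: ✓ SUBPL  r0←0xc9

VAL = 0xe2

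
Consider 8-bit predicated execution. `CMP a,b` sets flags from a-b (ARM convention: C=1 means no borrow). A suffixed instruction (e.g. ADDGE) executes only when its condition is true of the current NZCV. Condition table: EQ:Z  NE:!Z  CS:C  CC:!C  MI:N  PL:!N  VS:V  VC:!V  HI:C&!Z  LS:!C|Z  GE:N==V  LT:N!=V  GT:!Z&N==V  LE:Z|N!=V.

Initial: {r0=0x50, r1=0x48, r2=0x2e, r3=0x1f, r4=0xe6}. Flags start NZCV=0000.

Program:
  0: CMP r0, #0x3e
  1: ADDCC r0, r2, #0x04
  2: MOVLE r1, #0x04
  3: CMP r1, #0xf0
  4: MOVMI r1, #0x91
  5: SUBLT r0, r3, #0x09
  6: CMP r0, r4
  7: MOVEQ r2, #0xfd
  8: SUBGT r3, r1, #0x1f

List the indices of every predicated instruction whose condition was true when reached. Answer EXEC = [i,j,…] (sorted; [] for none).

[0] flags=0010 → (cmp)
[1] flags=0010 CC?F → skip
[2] flags=0010 LE?F → skip
[3] flags=0000 → (cmp)
[4] flags=0000 MI?F → skip
[5] flags=0000 LT?F → skip
[6] flags=0000 → (cmp)
[7] flags=0000 EQ?F → skip
[8] flags=0000 GT?T → r3=0x29

EXEC = [8]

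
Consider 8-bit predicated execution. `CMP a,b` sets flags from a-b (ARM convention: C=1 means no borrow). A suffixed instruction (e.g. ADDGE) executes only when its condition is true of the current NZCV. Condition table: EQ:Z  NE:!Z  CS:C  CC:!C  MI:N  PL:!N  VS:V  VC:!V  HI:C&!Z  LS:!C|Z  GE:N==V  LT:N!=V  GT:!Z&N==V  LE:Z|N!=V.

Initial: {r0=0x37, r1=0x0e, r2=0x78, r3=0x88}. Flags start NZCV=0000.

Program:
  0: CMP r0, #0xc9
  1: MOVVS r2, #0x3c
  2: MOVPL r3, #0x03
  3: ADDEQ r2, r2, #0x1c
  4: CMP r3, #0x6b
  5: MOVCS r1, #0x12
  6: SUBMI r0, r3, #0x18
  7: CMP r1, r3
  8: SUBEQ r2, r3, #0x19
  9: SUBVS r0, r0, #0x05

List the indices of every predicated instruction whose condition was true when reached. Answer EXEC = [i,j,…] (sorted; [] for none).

[0] flags=0000 → (cmp)
[1] flags=0000 VS?F → skip
[2] flags=0000 PL?T → r3=0x03
[3] flags=0000 EQ?F → skip
[4] flags=1000 → (cmp)
[5] flags=1000 CS?F → skip
[6] flags=1000 MI?T → r0=0xeb
[7] flags=0010 → (cmp)
[8] flags=0010 EQ?F → skip
[9] flags=0010 VS?F → skip

EXEC = [2,6]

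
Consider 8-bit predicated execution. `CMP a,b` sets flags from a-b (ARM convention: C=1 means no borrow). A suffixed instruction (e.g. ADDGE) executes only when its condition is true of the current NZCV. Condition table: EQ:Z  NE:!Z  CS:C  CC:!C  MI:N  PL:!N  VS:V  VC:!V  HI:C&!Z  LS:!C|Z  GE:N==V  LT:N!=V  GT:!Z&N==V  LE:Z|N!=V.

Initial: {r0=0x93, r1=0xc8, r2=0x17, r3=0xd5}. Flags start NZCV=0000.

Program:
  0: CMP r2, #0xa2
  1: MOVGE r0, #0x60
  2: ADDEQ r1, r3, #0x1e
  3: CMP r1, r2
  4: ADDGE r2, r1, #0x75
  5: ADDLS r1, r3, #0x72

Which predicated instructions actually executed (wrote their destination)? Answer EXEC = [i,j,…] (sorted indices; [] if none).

[0] flags=0000 → (cmp)
[1] flags=0000 GE?T → r0=0x60
[2] flags=0000 EQ?F → skip
[3] flags=1010 → (cmp)
[4] flags=1010 GE?F → skip
[5] flags=1010 LS?F → skip

EXEC = [1]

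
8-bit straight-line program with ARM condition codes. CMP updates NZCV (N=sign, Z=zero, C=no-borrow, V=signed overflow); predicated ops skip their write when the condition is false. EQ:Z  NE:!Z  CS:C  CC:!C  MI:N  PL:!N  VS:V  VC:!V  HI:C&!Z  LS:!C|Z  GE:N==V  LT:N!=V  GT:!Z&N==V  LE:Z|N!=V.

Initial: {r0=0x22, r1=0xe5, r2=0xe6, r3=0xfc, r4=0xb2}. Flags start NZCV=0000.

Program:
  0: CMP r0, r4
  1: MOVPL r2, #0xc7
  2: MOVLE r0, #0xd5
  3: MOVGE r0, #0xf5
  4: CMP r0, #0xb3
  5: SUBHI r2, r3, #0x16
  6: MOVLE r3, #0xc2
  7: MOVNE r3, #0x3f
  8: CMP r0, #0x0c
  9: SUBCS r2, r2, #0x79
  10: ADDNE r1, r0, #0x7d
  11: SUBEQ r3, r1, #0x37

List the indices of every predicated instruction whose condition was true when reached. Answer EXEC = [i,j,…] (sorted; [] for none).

EXEC = [1,3,5,7,9,10]

0: ✓ CMP  NZCV=0000
1: ✓ MOVPL  r2←0xc7
2: · MOVLE
3: ✓ MOVGE  r0←0xf5
4: ✓ CMP  NZCV=0010
5: ✓ SUBHI  r2←0xe6
6: · MOVLE
7: ✓ MOVNE  r3←0x3f
8: ✓ CMP  NZCV=1010
9: ✓ SUBCS  r2←0x6d
10: ✓ ADDNE  r1←0x72
11: · SUBEQ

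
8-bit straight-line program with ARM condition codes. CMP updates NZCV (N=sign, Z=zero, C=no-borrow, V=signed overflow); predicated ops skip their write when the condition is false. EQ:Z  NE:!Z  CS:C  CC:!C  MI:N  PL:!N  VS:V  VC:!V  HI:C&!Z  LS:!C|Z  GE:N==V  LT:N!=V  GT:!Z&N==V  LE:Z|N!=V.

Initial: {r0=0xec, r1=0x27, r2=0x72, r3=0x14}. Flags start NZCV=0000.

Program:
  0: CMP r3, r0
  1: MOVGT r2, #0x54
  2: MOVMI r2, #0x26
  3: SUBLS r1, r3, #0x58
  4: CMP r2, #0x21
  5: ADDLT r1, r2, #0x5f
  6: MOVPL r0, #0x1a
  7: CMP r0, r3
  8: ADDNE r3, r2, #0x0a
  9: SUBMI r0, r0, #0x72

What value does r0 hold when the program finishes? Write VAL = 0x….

[0] flags=0000 → (cmp)
[1] flags=0000 GT?T → r2=0x54
[2] flags=0000 MI?F → skip
[3] flags=0000 LS?T → r1=0xbc
[4] flags=0010 → (cmp)
[5] flags=0010 LT?F → skip
[6] flags=0010 PL?T → r0=0x1a
[7] flags=0010 → (cmp)
[8] flags=0010 NE?T → r3=0x5e
[9] flags=0010 MI?F → skip

VAL = 0x1a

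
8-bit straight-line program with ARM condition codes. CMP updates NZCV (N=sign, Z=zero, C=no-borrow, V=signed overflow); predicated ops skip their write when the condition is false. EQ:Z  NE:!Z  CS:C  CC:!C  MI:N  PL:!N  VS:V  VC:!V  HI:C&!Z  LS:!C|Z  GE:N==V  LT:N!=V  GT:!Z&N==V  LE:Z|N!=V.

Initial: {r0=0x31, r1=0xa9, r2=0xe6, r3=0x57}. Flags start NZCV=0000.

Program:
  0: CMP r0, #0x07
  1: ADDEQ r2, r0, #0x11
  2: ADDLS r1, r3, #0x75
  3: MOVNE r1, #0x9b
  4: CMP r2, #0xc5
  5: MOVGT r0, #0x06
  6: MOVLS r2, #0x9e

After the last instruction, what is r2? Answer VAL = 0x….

0: ✓ CMP  NZCV=0010
1: · ADDEQ
2: · ADDLS
3: ✓ MOVNE  r1←0x9b
4: ✓ CMP  NZCV=0010
5: ✓ MOVGT  r0←0x06
6: · MOVLS

VAL = 0xe6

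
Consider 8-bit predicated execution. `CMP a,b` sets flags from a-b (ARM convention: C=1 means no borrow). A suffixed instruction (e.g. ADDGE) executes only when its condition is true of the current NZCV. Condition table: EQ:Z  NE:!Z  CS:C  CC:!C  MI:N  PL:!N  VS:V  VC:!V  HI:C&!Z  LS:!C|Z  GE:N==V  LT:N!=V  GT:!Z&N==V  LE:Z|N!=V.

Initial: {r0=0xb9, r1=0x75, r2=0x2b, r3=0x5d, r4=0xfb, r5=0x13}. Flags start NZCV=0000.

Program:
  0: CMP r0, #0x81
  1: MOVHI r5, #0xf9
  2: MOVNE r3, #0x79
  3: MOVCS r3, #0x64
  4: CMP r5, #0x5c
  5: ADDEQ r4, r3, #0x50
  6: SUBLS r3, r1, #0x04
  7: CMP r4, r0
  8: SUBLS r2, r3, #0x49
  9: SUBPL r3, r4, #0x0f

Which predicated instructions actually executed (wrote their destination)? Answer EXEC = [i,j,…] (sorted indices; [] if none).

[0] flags=0010 → (cmp)
[1] flags=0010 HI?T → r5=0xf9
[2] flags=0010 NE?T → r3=0x79
[3] flags=0010 CS?T → r3=0x64
[4] flags=1010 → (cmp)
[5] flags=1010 EQ?F → skip
[6] flags=1010 LS?F → skip
[7] flags=0010 → (cmp)
[8] flags=0010 LS?F → skip
[9] flags=0010 PL?T → r3=0xec

EXEC = [1,2,3,9]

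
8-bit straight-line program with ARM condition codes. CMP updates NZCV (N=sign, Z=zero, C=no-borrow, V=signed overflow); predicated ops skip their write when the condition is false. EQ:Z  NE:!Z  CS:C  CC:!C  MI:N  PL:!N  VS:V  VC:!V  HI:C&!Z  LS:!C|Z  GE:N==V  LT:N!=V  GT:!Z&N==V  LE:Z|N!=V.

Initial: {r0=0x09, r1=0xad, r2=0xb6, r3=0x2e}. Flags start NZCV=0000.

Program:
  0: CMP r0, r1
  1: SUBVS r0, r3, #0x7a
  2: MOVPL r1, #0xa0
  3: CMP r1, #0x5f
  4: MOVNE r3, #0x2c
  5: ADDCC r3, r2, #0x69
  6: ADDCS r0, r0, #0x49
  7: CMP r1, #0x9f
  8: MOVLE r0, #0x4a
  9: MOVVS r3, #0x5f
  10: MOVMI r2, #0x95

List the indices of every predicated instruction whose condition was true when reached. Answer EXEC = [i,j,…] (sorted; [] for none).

[0] flags=0000 → (cmp)
[1] flags=0000 VS?F → skip
[2] flags=0000 PL?T → r1=0xa0
[3] flags=0011 → (cmp)
[4] flags=0011 NE?T → r3=0x2c
[5] flags=0011 CC?F → skip
[6] flags=0011 CS?T → r0=0x52
[7] flags=0010 → (cmp)
[8] flags=0010 LE?F → skip
[9] flags=0010 VS?F → skip
[10] flags=0010 MI?F → skip

EXEC = [2,4,6]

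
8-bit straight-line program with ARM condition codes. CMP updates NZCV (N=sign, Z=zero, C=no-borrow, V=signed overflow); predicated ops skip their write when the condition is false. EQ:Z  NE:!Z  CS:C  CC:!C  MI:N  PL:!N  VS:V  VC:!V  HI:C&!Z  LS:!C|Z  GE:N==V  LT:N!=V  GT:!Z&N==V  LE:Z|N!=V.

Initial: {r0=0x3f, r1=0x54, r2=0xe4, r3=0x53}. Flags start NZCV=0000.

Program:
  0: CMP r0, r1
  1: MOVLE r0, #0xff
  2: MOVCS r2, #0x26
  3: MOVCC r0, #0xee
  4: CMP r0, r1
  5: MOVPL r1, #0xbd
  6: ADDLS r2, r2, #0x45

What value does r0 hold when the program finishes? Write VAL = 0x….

VAL = 0xee

[0] flags=1000 → (cmp)
[1] flags=1000 LE?T → r0=0xff
[2] flags=1000 CS?F → skip
[3] flags=1000 CC?T → r0=0xee
[4] flags=1010 → (cmp)
[5] flags=1010 PL?F → skip
[6] flags=1010 LS?F → skip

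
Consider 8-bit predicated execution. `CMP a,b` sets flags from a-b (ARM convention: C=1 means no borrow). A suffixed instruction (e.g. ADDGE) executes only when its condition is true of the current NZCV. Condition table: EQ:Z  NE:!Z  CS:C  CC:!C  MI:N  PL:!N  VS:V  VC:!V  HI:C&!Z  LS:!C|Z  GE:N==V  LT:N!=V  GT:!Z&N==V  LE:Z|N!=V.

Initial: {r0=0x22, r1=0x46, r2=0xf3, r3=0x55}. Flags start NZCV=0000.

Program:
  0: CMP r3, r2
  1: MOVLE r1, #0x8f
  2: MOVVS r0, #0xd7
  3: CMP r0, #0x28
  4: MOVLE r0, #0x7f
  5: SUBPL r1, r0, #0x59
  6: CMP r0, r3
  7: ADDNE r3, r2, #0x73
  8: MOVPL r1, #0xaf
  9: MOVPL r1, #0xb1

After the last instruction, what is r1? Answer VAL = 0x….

VAL = 0xb1

[0] flags=0000 → (cmp)
[1] flags=0000 LE?F → skip
[2] flags=0000 VS?F → skip
[3] flags=1000 → (cmp)
[4] flags=1000 LE?T → r0=0x7f
[5] flags=1000 PL?F → skip
[6] flags=0010 → (cmp)
[7] flags=0010 NE?T → r3=0x66
[8] flags=0010 PL?T → r1=0xaf
[9] flags=0010 PL?T → r1=0xb1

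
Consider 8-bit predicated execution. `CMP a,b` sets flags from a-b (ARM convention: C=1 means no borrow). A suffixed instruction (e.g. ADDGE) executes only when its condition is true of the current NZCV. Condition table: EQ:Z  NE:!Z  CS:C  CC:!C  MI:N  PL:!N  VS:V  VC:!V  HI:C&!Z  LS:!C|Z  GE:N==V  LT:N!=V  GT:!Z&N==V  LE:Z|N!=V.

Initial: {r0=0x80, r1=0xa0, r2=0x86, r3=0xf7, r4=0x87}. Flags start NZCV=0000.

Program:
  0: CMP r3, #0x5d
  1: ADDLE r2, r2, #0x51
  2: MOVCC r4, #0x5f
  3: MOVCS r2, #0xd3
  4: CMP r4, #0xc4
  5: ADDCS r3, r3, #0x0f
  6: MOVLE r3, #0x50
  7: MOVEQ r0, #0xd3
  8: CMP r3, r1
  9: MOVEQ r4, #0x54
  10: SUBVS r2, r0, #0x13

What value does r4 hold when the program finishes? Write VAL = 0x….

[0] flags=1010 → (cmp)
[1] flags=1010 LE?T → r2=0xd7
[2] flags=1010 CC?F → skip
[3] flags=1010 CS?T → r2=0xd3
[4] flags=1000 → (cmp)
[5] flags=1000 CS?F → skip
[6] flags=1000 LE?T → r3=0x50
[7] flags=1000 EQ?F → skip
[8] flags=1001 → (cmp)
[9] flags=1001 EQ?F → skip
[10] flags=1001 VS?T → r2=0x6d

VAL = 0x87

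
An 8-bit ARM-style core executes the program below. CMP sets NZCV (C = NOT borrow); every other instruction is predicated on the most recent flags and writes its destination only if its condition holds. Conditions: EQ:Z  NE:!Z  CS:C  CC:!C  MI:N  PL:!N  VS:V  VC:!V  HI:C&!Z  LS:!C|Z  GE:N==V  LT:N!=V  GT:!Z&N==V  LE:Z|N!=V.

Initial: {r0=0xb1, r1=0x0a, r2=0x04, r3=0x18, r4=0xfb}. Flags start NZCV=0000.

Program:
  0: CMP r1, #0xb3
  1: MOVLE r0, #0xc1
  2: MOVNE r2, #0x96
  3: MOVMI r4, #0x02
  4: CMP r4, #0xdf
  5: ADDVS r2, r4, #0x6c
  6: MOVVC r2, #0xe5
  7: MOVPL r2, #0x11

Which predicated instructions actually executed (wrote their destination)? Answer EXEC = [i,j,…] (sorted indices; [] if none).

EXEC = [2,6,7]

0: ✓ CMP  NZCV=0000
1: · MOVLE
2: ✓ MOVNE  r2←0x96
3: · MOVMI
4: ✓ CMP  NZCV=0010
5: · ADDVS
6: ✓ MOVVC  r2←0xe5
7: ✓ MOVPL  r2←0x11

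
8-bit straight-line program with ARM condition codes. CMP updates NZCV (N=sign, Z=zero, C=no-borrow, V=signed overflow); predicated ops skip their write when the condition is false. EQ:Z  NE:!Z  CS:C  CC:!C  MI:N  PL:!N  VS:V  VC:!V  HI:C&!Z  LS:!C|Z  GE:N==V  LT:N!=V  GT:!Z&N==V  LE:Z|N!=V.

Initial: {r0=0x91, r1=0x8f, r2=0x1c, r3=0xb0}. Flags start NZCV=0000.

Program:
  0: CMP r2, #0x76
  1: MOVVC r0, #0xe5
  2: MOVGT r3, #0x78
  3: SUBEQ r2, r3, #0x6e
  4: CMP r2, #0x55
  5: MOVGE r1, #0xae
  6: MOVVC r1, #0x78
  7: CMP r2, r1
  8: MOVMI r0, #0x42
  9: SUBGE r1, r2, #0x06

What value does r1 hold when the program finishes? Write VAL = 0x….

VAL = 0x78

0: ✓ CMP  NZCV=1000
1: ✓ MOVVC  r0←0xe5
2: · MOVGT
3: · SUBEQ
4: ✓ CMP  NZCV=1000
5: · MOVGE
6: ✓ MOVVC  r1←0x78
7: ✓ CMP  NZCV=1000
8: ✓ MOVMI  r0←0x42
9: · SUBGE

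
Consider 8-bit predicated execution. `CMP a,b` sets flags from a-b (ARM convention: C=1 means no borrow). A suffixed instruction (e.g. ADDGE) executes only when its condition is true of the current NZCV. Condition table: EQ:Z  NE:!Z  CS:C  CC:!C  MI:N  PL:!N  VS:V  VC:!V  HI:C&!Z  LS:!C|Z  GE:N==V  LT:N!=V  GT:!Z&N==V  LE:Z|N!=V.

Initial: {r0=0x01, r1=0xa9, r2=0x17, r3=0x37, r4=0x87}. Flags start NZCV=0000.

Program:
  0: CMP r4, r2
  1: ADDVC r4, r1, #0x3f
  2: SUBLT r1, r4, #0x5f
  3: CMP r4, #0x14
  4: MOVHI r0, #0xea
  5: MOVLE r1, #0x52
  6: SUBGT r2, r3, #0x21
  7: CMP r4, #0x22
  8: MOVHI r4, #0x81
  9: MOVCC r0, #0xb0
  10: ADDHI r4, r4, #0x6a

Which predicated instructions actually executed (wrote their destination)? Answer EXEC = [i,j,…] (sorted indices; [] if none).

[0] flags=0011 → (cmp)
[1] flags=0011 VC?F → skip
[2] flags=0011 LT?T → r1=0x28
[3] flags=0011 → (cmp)
[4] flags=0011 HI?T → r0=0xea
[5] flags=0011 LE?T → r1=0x52
[6] flags=0011 GT?F → skip
[7] flags=0011 → (cmp)
[8] flags=0011 HI?T → r4=0x81
[9] flags=0011 CC?F → skip
[10] flags=0011 HI?T → r4=0xeb

EXEC = [2,4,5,8,10]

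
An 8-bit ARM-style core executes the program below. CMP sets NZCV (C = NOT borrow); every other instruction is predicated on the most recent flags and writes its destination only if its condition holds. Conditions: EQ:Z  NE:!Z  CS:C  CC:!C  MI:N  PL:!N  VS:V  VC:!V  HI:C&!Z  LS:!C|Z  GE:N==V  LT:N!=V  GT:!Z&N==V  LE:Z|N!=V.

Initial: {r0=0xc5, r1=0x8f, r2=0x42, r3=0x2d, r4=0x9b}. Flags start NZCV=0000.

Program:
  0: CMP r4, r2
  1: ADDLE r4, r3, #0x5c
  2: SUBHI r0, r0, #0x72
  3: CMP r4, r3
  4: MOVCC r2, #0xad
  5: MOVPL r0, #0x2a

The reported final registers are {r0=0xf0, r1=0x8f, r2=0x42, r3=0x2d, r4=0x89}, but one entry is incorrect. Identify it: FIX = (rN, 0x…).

0: ✓ CMP  NZCV=0011
1: ✓ ADDLE  r4←0x89
2: ✓ SUBHI  r0←0x53
3: ✓ CMP  NZCV=0011
4: · MOVCC
5: ✓ MOVPL  r0←0x2a

FIX = (r0, 0x2a)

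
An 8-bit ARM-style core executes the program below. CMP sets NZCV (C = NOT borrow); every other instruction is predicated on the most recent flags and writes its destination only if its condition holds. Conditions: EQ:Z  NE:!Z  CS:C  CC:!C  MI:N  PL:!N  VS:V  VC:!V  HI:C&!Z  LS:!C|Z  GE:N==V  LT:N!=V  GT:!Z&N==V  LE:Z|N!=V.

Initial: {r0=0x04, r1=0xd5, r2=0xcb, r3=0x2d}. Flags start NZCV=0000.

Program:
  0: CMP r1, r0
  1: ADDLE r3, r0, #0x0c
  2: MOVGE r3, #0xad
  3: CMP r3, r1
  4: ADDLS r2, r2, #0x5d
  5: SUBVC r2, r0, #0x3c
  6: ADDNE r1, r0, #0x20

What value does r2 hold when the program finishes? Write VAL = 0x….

VAL = 0xc8

0: ✓ CMP  NZCV=1010
1: ✓ ADDLE  r3←0x10
2: · MOVGE
3: ✓ CMP  NZCV=0000
4: ✓ ADDLS  r2←0x28
5: ✓ SUBVC  r2←0xc8
6: ✓ ADDNE  r1←0x24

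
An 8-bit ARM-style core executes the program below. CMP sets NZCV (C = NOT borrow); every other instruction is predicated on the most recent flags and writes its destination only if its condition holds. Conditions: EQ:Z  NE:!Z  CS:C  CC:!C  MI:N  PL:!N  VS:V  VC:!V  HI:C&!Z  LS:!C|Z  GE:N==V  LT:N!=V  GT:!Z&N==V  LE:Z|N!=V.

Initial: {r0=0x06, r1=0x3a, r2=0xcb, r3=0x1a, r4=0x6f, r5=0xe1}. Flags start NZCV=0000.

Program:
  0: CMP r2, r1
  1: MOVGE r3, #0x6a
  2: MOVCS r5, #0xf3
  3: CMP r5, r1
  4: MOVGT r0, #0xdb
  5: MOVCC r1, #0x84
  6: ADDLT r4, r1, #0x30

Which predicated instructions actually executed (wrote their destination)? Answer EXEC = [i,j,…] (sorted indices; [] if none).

0: ✓ CMP  NZCV=1010
1: · MOVGE
2: ✓ MOVCS  r5←0xf3
3: ✓ CMP  NZCV=1010
4: · MOVGT
5: · MOVCC
6: ✓ ADDLT  r4←0x6a

EXEC = [2,6]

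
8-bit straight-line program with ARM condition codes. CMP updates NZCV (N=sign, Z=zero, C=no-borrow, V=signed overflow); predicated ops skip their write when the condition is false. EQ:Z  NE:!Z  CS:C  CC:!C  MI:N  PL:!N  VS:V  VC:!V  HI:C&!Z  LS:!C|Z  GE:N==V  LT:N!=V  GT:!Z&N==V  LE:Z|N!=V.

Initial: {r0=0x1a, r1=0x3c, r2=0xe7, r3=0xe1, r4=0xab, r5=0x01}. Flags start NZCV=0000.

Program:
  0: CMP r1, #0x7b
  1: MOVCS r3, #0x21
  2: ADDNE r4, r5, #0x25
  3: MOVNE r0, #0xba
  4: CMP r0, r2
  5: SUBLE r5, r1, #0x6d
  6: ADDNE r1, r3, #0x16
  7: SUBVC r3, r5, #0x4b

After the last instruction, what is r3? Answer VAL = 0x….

VAL = 0x84

0: ✓ CMP  NZCV=1000
1: · MOVCS
2: ✓ ADDNE  r4←0x26
3: ✓ MOVNE  r0←0xba
4: ✓ CMP  NZCV=1000
5: ✓ SUBLE  r5←0xcf
6: ✓ ADDNE  r1←0xf7
7: ✓ SUBVC  r3←0x84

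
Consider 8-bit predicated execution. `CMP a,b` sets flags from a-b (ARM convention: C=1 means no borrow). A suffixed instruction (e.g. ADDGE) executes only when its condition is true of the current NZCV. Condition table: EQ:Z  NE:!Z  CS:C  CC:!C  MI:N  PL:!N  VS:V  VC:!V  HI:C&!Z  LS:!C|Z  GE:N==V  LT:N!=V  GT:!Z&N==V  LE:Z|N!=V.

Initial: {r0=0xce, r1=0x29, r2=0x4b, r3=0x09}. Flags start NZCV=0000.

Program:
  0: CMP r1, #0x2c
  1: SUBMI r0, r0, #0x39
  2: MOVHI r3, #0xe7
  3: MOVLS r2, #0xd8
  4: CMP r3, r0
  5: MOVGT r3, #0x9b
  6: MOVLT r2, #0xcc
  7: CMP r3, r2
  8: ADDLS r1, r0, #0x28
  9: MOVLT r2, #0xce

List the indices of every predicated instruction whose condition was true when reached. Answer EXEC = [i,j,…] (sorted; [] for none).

EXEC = [1,3,5,8,9]

[0] flags=1000 → (cmp)
[1] flags=1000 MI?T → r0=0x95
[2] flags=1000 HI?F → skip
[3] flags=1000 LS?T → r2=0xd8
[4] flags=0000 → (cmp)
[5] flags=0000 GT?T → r3=0x9b
[6] flags=0000 LT?F → skip
[7] flags=1000 → (cmp)
[8] flags=1000 LS?T → r1=0xbd
[9] flags=1000 LT?T → r2=0xce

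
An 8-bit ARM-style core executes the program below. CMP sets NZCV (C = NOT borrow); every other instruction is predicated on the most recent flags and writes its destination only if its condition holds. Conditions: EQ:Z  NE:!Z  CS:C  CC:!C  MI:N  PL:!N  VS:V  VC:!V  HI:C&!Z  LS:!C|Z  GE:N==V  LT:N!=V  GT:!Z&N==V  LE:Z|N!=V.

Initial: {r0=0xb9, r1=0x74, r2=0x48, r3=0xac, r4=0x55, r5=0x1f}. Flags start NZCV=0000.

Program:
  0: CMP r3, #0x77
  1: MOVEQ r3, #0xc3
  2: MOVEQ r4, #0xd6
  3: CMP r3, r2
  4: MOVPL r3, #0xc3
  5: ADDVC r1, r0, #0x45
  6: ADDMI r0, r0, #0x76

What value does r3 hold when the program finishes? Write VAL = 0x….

VAL = 0xc3

[0] flags=0011 → (cmp)
[1] flags=0011 EQ?F → skip
[2] flags=0011 EQ?F → skip
[3] flags=0011 → (cmp)
[4] flags=0011 PL?T → r3=0xc3
[5] flags=0011 VC?F → skip
[6] flags=0011 MI?F → skip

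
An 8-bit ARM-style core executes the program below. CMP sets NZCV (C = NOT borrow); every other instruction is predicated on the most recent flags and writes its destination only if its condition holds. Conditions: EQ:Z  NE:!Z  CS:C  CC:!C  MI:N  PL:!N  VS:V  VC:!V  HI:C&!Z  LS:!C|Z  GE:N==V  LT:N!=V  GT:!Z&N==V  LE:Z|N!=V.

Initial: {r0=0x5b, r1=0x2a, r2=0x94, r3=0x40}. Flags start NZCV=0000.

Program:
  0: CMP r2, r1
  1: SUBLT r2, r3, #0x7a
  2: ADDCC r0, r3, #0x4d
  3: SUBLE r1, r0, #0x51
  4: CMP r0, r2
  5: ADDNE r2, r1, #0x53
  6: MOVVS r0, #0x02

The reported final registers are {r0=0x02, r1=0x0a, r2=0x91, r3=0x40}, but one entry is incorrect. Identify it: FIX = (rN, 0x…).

FIX = (r2, 0x5d)

[0] flags=0011 → (cmp)
[1] flags=0011 LT?T → r2=0xc6
[2] flags=0011 CC?F → skip
[3] flags=0011 LE?T → r1=0x0a
[4] flags=1001 → (cmp)
[5] flags=1001 NE?T → r2=0x5d
[6] flags=1001 VS?T → r0=0x02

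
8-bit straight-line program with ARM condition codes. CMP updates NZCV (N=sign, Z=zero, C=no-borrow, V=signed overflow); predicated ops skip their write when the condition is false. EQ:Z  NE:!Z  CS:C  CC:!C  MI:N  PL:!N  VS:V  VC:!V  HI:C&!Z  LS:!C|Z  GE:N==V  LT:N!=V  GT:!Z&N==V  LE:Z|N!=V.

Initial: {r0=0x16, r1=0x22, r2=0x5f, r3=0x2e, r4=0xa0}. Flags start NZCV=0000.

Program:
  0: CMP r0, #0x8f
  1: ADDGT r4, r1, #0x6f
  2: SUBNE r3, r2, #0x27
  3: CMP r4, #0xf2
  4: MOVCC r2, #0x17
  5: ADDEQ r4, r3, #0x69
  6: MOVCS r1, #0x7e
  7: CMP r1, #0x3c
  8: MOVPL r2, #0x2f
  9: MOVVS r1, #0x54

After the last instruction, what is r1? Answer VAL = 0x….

VAL = 0x22

0: ✓ CMP  NZCV=1001
1: ✓ ADDGT  r4←0x91
2: ✓ SUBNE  r3←0x38
3: ✓ CMP  NZCV=1000
4: ✓ MOVCC  r2←0x17
5: · ADDEQ
6: · MOVCS
7: ✓ CMP  NZCV=1000
8: · MOVPL
9: · MOVVS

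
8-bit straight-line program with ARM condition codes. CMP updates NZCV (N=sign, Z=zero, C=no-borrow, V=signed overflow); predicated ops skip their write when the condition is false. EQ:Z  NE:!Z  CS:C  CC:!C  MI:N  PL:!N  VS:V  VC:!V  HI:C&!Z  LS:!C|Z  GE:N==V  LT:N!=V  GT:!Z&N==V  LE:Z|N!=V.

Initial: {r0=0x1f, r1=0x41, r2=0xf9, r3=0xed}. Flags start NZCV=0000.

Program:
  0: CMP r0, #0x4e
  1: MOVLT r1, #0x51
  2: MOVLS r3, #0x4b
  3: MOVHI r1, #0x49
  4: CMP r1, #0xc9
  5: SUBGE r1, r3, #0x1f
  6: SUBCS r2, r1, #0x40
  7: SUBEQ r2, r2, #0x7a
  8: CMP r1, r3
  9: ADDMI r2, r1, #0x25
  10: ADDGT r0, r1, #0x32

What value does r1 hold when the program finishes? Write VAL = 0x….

VAL = 0x2c

[0] flags=1000 → (cmp)
[1] flags=1000 LT?T → r1=0x51
[2] flags=1000 LS?T → r3=0x4b
[3] flags=1000 HI?F → skip
[4] flags=1001 → (cmp)
[5] flags=1001 GE?T → r1=0x2c
[6] flags=1001 CS?F → skip
[7] flags=1001 EQ?F → skip
[8] flags=1000 → (cmp)
[9] flags=1000 MI?T → r2=0x51
[10] flags=1000 GT?F → skip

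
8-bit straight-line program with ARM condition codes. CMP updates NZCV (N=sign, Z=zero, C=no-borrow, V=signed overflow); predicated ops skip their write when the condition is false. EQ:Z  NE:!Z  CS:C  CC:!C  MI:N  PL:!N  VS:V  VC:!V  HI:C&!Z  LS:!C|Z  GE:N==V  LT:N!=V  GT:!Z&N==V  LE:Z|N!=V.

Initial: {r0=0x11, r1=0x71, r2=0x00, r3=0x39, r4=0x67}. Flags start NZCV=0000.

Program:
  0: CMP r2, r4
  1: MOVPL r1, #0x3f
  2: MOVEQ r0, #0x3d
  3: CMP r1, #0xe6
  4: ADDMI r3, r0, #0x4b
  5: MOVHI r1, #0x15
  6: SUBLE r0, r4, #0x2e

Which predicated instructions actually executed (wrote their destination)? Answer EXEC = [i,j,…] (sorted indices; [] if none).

[0] flags=1000 → (cmp)
[1] flags=1000 PL?F → skip
[2] flags=1000 EQ?F → skip
[3] flags=1001 → (cmp)
[4] flags=1001 MI?T → r3=0x5c
[5] flags=1001 HI?F → skip
[6] flags=1001 LE?F → skip

EXEC = [4]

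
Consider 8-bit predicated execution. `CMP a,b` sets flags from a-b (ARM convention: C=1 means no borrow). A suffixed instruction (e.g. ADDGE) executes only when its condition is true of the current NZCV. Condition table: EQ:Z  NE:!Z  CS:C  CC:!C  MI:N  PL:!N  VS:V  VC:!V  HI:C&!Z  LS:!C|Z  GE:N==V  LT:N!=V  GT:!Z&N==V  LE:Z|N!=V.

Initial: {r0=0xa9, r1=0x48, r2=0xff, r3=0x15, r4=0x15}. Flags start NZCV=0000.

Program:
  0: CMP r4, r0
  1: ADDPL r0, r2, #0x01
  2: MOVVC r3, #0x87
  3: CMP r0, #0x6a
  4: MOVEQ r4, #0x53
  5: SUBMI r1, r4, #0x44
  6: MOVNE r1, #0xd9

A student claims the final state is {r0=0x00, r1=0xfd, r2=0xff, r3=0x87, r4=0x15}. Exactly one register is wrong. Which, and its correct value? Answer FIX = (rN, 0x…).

FIX = (r1, 0xd9)

0: ✓ CMP  NZCV=0000
1: ✓ ADDPL  r0←0x00
2: ✓ MOVVC  r3←0x87
3: ✓ CMP  NZCV=1000
4: · MOVEQ
5: ✓ SUBMI  r1←0xd1
6: ✓ MOVNE  r1←0xd9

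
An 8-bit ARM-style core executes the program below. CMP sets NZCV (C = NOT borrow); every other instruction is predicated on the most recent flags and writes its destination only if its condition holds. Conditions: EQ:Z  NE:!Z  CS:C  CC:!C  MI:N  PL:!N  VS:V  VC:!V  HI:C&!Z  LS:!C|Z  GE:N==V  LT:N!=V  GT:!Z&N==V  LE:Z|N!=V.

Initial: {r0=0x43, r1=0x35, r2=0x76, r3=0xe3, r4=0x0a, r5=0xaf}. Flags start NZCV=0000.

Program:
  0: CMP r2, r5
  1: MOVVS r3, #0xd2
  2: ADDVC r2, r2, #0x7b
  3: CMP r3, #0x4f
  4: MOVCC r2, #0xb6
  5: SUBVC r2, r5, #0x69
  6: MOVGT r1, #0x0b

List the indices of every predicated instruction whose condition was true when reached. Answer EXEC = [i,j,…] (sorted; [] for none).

[0] flags=1001 → (cmp)
[1] flags=1001 VS?T → r3=0xd2
[2] flags=1001 VC?F → skip
[3] flags=1010 → (cmp)
[4] flags=1010 CC?F → skip
[5] flags=1010 VC?T → r2=0x46
[6] flags=1010 GT?F → skip

EXEC = [1,5]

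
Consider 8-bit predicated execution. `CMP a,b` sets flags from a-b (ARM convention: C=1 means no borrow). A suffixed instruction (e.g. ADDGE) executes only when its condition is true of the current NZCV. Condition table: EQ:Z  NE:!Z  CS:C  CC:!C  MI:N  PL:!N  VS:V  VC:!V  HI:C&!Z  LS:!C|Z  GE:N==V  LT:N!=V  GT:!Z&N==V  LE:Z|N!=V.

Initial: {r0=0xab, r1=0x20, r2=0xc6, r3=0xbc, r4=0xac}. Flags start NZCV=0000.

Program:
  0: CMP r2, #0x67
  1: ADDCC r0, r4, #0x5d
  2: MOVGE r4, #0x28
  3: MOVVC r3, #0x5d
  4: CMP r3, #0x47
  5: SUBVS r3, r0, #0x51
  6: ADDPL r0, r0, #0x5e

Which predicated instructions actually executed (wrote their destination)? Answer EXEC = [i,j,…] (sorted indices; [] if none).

EXEC = [5,6]

[0] flags=0011 → (cmp)
[1] flags=0011 CC?F → skip
[2] flags=0011 GE?F → skip
[3] flags=0011 VC?F → skip
[4] flags=0011 → (cmp)
[5] flags=0011 VS?T → r3=0x5a
[6] flags=0011 PL?T → r0=0x09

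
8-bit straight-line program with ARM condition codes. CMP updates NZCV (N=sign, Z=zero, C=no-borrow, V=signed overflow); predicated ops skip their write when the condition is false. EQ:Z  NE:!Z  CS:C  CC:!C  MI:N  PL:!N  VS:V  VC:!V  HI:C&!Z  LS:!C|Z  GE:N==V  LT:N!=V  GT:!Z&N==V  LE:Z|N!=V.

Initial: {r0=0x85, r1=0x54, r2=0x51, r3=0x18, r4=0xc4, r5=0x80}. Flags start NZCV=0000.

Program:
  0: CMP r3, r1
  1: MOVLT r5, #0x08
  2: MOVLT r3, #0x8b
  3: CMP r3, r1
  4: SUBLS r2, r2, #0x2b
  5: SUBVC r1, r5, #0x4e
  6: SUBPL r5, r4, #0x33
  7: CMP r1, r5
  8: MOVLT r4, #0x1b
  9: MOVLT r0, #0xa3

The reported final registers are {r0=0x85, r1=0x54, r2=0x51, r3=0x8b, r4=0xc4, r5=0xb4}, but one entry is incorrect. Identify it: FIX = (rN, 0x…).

FIX = (r5, 0x91)

0: ✓ CMP  NZCV=1000
1: ✓ MOVLT  r5←0x08
2: ✓ MOVLT  r3←0x8b
3: ✓ CMP  NZCV=0011
4: · SUBLS
5: · SUBVC
6: ✓ SUBPL  r5←0x91
7: ✓ CMP  NZCV=1001
8: · MOVLT
9: · MOVLT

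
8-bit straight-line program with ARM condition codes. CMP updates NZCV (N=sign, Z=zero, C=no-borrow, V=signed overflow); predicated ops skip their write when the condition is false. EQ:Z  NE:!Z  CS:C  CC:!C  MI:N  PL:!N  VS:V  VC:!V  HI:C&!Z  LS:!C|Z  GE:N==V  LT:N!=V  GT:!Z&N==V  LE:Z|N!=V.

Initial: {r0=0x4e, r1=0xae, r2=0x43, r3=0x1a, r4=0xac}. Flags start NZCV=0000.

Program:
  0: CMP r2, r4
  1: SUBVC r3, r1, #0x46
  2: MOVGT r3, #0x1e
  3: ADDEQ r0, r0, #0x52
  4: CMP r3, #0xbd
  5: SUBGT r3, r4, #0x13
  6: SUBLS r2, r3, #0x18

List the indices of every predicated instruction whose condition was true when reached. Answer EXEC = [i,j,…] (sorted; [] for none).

0: ✓ CMP  NZCV=1001
1: · SUBVC
2: ✓ MOVGT  r3←0x1e
3: · ADDEQ
4: ✓ CMP  NZCV=0000
5: ✓ SUBGT  r3←0x99
6: ✓ SUBLS  r2←0x81

EXEC = [2,5,6]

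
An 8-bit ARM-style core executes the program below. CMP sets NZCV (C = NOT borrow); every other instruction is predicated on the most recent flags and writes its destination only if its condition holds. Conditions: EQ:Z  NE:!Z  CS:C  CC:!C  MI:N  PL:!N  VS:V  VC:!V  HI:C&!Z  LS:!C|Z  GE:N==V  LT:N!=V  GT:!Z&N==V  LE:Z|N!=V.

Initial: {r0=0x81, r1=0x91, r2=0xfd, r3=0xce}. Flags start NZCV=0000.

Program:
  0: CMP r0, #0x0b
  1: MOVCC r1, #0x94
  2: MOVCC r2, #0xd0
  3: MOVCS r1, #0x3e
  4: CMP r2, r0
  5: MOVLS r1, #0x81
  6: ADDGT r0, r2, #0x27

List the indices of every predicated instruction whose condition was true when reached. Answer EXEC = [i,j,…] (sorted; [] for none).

0: ✓ CMP  NZCV=0011
1: · MOVCC
2: · MOVCC
3: ✓ MOVCS  r1←0x3e
4: ✓ CMP  NZCV=0010
5: · MOVLS
6: ✓ ADDGT  r0←0x24

EXEC = [3,6]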